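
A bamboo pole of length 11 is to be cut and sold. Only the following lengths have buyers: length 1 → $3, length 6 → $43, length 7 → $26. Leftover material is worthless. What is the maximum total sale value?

Consider every possible first cut. f[k] is the best of p[i]+f[k−i] over all sellable i≤k.
f[1] = 3
f[2] = 6  (first piece 1, then f[1]=3)
f[3] = 9  (first piece 1, then f[2]=6)
f[4] = 12  (first piece 1, then f[3]=9)
f[5] = 15  (first piece 1, then f[4]=12)
f[6] = 43
f[7] = 46  (first piece 1, then f[6]=43)
f[8] = 49  (first piece 1, then f[7]=46)
f[9] = 52  (first piece 1, then f[8]=49)
f[10] = 55  (first piece 1, then f[9]=52)
f[11] = 58  (first piece 1, then f[10]=55)
One optimal cutting: 6 + 1 + 1 + 1 + 1 + 1 → $58.

58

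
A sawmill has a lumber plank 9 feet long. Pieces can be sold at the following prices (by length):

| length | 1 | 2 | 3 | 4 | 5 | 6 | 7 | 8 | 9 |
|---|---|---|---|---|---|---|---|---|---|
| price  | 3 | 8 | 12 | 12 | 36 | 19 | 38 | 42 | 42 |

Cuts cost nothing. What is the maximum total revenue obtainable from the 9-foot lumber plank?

52

Build best[k] bottom-up: best[k] = max over allowed piece i of (p[i] + best[k−i]).
best[1] = 3
best[2] = max(3+3, 8+0) = 8
best[3] = max(3+8, 8+3, 12+0) = 12
best[4] = max(3+12, 8+8, 12+3, 12+0) = 16
best[5] = max(3+16, 8+12, 12+8, 12+3, 36+0) = 36
best[6] = max(3+36, 8+16, 12+12, 12+8, 36+3, 19+0) = 39
best[7] = max(3+39, 8+36, 12+16, …, 19+3, 38+0) = 44
best[8] = max(3+44, 8+39, 12+36, …, 38+3, 42+0) = 48
best[9] = max(3+48, 8+44, 12+39, …, 42+3, 42+0) = 52
One optimal cutting: 5 + 2 + 2 → $36 + $8 + $8 = $52.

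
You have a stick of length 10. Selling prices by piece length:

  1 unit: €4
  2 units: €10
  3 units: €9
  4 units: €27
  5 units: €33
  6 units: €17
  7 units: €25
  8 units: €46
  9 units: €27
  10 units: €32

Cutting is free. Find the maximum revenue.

Consider every possible first cut. r[k] is the best of p[i]+r[k−i] over all sellable i≤k.
r[1] = 4
r[2] = 10
r[3] = 14  (first piece 1, then r[2]=10)
r[4] = 27
r[5] = 33
r[6] = 37  (first piece 1, then r[5]=33)
r[7] = 43  (first piece 2, then r[5]=33)
r[8] = 54  (first piece 4, then r[4]=27)
r[9] = 60  (first piece 4, then r[5]=33)
r[10] = 66  (first piece 5, then r[5]=33)
One optimal cutting: 5 + 5 → €33 + €33 = €66.

66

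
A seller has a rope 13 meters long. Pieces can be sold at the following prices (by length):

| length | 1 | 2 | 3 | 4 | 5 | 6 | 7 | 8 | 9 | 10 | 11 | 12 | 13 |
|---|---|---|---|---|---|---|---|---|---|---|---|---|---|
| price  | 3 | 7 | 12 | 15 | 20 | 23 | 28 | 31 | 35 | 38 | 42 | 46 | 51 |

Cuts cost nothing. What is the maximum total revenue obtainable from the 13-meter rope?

Consider every possible first cut. r[k] is the best of p[i]+r[k−i] over all sellable i≤k.
r[1] = 3
r[2] = max(3+3, 7+0) = 7
r[3] = max(3+7, 7+3, 12+0) = 12
r[4] = max(3+12, 7+7, 12+3, 15+0) = 15
r[5] = max(3+15, 7+12, 12+7, 15+3, 20+0) = 20
r[6] = max(3+20, 7+15, 12+12, 15+7, 20+3, 23+0) = 24
r[7] = max(3+24, 7+20, 12+15, …, 23+3, 28+0) = 28
r[8] = max(3+28, 7+24, 12+20, …, 28+3, 31+0) = 32
r[9] = max(3+32, 7+28, 12+24, …, 31+3, 35+0) = 36
r[10] = max(3+36, 7+32, 12+28, …, 35+3, 38+0) = 40
r[11] = max(3+40, 7+36, 12+32, …, 38+3, 42+0) = 44
r[12] = max(3+44, 7+40, 12+36, …, 42+3, 46+0) = 48
r[13] = max(3+48, 7+44, 12+40, …, 46+3, 51+0) = 52
One optimal cutting: 7 + 3 + 3 → 28 + 12 + 12 = 52.

52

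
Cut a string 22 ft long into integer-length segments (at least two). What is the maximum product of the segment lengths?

Let g[k] be the best product for length k (with at least one cut). For each first piece i, the rest contributes max(k−i, g[k−i]).
g[2] = 1·max(1,0) = 1·1 = 1
g[3] = 1·max(2,1) = 1·2 = 2
g[4] = 2·max(2,1) = 2·2 = 4
g[5] = 2·max(3,2) = 2·3 = 6
g[6] = 3·max(3,2) = 3·3 = 9
g[7] = 2·max(5,6) = 2·6 = 12
g[8] = 2·max(6,9) = 2·9 = 18
g[9] = 3·max(6,9) = 3·9 = 27
g[10] = 2·max(8,18) = 2·18 = 36
g[11] = 2·max(9,27) = 2·27 = 54
g[12] = 3·max(9,27) = 3·27 = 81
g[13] = 2·max(11,54) = 2·54 = 108
g[14] = 2·max(12,81) = 2·81 = 162
g[15] = 3·max(12,81) = 3·81 = 243
g[16] = 2·max(14,162) = 2·162 = 324
g[17] = 2·max(15,243) = 2·243 = 486
g[18] = 3·max(15,243) = 3·243 = 729
g[19] = 2·max(17,486) = 2·486 = 972
g[20] = 2·max(18,729) = 2·729 = 1458
g[21] = 3·max(18,729) = 3·729 = 2187
g[22] = 2·max(20,1458) = 2·1458 = 2916
One optimal split: 3 + 3 + 3 + 3 + 3 + 3 + 2 + 2; product 3·3·3·3·3·3·2·2 = 2916.

2916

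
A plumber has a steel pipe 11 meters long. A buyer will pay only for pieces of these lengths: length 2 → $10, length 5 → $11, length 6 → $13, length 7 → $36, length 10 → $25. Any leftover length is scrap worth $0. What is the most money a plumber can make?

Consider every possible first cut. best[k] is the best of p[i]+best[k−i] over all sellable i≤k.
best[1] = 0
best[2] = 10
best[3] = 10
best[4] = 20  (first piece 2, then best[2]=10)
best[5] = 20
best[6] = 30  (first piece 2, then best[4]=20)
best[7] = 36
best[8] = 40  (first piece 2, then best[6]=30)
best[9] = 46  (first piece 2, then best[7]=36)
best[10] = 50  (first piece 2, then best[8]=40)
best[11] = 56  (first piece 2, then best[9]=46)
One optimal cutting: 7 + 2 + 2 → $56.

56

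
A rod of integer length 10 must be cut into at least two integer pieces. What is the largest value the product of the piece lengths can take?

36

Let f[k] be the best product for length k (with at least one cut). For each first piece i, the rest contributes max(k−i, f[k−i]).
f[2] = 1·max(1,0) = 1·1 = 1
f[3] = 1·max(2,1) = 1·2 = 2
f[4] = 2·max(2,1) = 2·2 = 4
f[5] = 2·max(3,2) = 2·3 = 6
f[6] = 3·max(3,2) = 3·3 = 9
f[7] = 2·max(5,6) = 2·6 = 12
f[8] = 2·max(6,9) = 2·9 = 18
f[9] = 3·max(6,9) = 3·9 = 27
f[10] = 2·max(8,18) = 2·18 = 36
One optimal split: 3 + 3 + 2 + 2; product 3·3·2·2 = 36.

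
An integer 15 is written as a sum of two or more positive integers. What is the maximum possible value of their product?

243

Fill g[k] for k=2..15: at each k try every first piece i and multiply by the better of (k−i) uncut or g[k−i].
g[2] = 1×max(1,0) = 1×1 = 1
g[3] = 1×max(2,1) = 1×2 = 2
g[4] = 2×max(2,1) = 2×2 = 4
g[5] = 2×max(3,2) = 2×3 = 6
g[6] = 3×max(3,2) = 3×3 = 9
g[7] = 2×max(5,6) = 2×6 = 12
g[8] = 2×max(6,9) = 2×9 = 18
g[9] = 3×max(6,9) = 3×9 = 27
g[10] = 2×max(8,18) = 2×18 = 36
g[11] = 2×max(9,27) = 2×27 = 54
g[12] = 3×max(9,27) = 3×27 = 81
g[13] = 2×max(11,54) = 2×54 = 108
g[14] = 2×max(12,81) = 2×81 = 162
g[15] = 3×max(12,81) = 3×81 = 243
One optimal split: 3 + 3 + 3 + 3 + 3; product 3×3×3×3×3 = 243.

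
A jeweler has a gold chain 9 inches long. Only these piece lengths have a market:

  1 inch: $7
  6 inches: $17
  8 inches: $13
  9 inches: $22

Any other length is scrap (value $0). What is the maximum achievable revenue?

63

Consider every possible first cut. r[k] is the best of p[i]+r[k−i] over all sellable i≤k.
r[1] = 7
r[2] = 14  (first piece 1, then r[1]=7)
r[3] = 21  (first piece 1, then r[2]=14)
r[4] = 28  (first piece 1, then r[3]=21)
r[5] = 35  (first piece 1, then r[4]=28)
r[6] = 42  (first piece 1, then r[5]=35)
r[7] = 49  (first piece 1, then r[6]=42)
r[8] = 56  (first piece 1, then r[7]=49)
r[9] = 63  (first piece 1, then r[8]=56)
One optimal cutting: 1 + 1 + 1 + 1 + 1 + 1 + 1 + 1 + 1 → $63.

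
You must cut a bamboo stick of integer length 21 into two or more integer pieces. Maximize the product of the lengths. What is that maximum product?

2187

Let f[k] be the best product for length k (with at least one cut). For each first piece i, the rest contributes max(k−i, f[k−i]).
f[2] = 1*max(1,0) = 1*1 = 1
f[3] = 1*max(2,1) = 1*2 = 2
f[4] = 2*max(2,1) = 2*2 = 4
f[5] = 2*max(3,2) = 2*3 = 6
f[6] = 3*max(3,2) = 3*3 = 9
f[7] = 2*max(5,6) = 2*6 = 12
f[8] = 2*max(6,9) = 2*9 = 18
f[9] = 3*max(6,9) = 3*9 = 27
f[10] = 2*max(8,18) = 2*18 = 36
f[11] = 2*max(9,27) = 2*27 = 54
f[12] = 3*max(9,27) = 3*27 = 81
f[13] = 2*max(11,54) = 2*54 = 108
f[14] = 2*max(12,81) = 2*81 = 162
f[15] = 3*max(12,81) = 3*81 = 243
f[16] = 2*max(14,162) = 2*162 = 324
f[17] = 2*max(15,243) = 2*243 = 486
f[18] = 3*max(15,243) = 3*243 = 729
f[19] = 2*max(17,486) = 2*486 = 972
f[20] = 2*max(18,729) = 2*729 = 1458
f[21] = 3*max(18,729) = 3*729 = 2187
One optimal split: 3 + 3 + 3 + 3 + 3 + 3 + 3; product 3*3*3*3*3*3*3 = 2187.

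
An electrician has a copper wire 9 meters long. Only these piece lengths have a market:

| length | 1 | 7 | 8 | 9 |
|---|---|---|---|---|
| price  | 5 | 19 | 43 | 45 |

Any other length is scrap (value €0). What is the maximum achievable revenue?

48

Consider every possible first cut. f[k] is the best of p[i]+f[k−i] over all sellable i≤k.
f[1] = 5
f[2] = 10  (first piece 1, then f[1]=5)
f[3] = 15  (first piece 1, then f[2]=10)
f[4] = 20  (first piece 1, then f[3]=15)
f[5] = 25  (first piece 1, then f[4]=20)
f[6] = 30  (first piece 1, then f[5]=25)
f[7] = max(5+30, 19+0) = 35
f[8] = max(5+35, 19+5, 43+0) = 43
f[9] = max(5+43, 19+10, 43+5, 45+0) = 48
One optimal cutting: 8 + 1 → €48.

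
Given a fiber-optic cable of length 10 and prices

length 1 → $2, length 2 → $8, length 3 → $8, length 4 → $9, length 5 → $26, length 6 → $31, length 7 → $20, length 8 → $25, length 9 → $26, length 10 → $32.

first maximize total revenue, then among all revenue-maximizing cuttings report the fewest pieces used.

2

Build r[k] bottom-up: r[k] = max over allowed piece i of (p[i] + r[k−i]).
r[1] = 2
r[2] = max(2+2, 8+0) = 8
r[3] = max(2+8, 8+2, 8+0) = 10
r[4] = max(2+10, 8+8, 8+2, 9+0) = 16
r[5] = max(2+16, 8+10, 8+8, 9+2, 26+0) = 26
r[6] = max(2+26, 8+16, 8+10, 9+8, 26+2, 31+0) = 31
r[7] = max(2+31, 8+26, 8+16, …, 31+2, 20+0) = 34
r[8] = max(2+34, 8+31, 8+26, …, 20+2, 25+0) = 39
r[9] = max(2+39, 8+34, 8+31, …, 25+2, 26+0) = 42
r[10] = max(2+42, 8+39, 8+34, …, 26+2, 32+0) = 52
Maximum revenue is $52.
Now minimize piece count subject to staying optimal: for each k, pieces[k] = 1 + min over i with p[i]+r[k−i]=r[k] of pieces[k−i].
pieces[7] = 2
pieces[8] = 2
pieces[9] = 3
pieces[10] = 2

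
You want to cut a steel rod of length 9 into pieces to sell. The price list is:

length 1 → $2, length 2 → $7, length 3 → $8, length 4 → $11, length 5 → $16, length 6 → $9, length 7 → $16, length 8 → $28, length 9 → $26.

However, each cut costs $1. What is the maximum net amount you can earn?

Consider every possible first cut. r[k] is the best of p[i]+r[k−i] over all sellable i≤k, charging 1 whenever i<k.
r[1] = 2
r[2] = 7
r[3] = 8  (first piece 1, then r[2]=7)
r[4] = 13  (first piece 2, then r[2]=7)
r[5] = 16
r[6] = 19  (first piece 2, then r[4]=13)
r[7] = 22  (first piece 2, then r[5]=16)
r[8] = 28
r[9] = 29  (first piece 1, then r[8]=28)
One optimal plan: pieces 8 + 1 (1 cut) → $30 − $1 = $29.

29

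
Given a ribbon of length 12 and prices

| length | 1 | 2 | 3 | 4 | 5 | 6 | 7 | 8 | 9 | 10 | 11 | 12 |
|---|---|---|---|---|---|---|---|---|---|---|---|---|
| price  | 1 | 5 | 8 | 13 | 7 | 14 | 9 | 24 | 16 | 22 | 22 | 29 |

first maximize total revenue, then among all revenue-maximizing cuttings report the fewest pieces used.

Let r[k] be the best obtainable value from length k. For each k, try every first piece i and keep the best of price[i] + r[k−i].
r[1] = 1
r[2] = 5
r[3] = 8
r[4] = 13
r[5] = 14  (first piece 1, then r[4]=13)
r[6] = 18  (first piece 2, then r[4]=13)
r[7] = 21  (first piece 3, then r[4]=13)
r[8] = 26  (first piece 4, then r[4]=13)
r[9] = 27  (first piece 1, then r[8]=26)
r[10] = 31  (first piece 2, then r[8]=26)
r[11] = 34  (first piece 3, then r[8]=26)
r[12] = 39  (first piece 4, then r[8]=26)
Maximum revenue is ¢39.
Now minimize piece count subject to staying optimal: for each k, pieces[k] = 1 + min over i with p[i]+r[k−i]=r[k] of pieces[k−i].
pieces[9] = 3
pieces[10] = 3
pieces[11] = 3
pieces[12] = 3

3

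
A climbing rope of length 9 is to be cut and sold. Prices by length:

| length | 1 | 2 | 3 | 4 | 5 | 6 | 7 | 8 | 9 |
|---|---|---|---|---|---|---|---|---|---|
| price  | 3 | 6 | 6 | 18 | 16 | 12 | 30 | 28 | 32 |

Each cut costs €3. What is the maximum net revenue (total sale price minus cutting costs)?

Consider every possible first cut. r[k] is the best of p[i]+r[k−i] over all sellable i≤k, charging 3 whenever i<k.
r[1] = 3
r[2] = max(3+3-3, 6+0) = 6
r[3] = max(3+6-3, 6+3-3, 6+0) = 6
r[4] = max(3+6-3, 6+6-3, 6+3-3, 18+0) = 18
r[5] = max(3+18-3, 6+6-3, 6+6-3, 18+3-3, 16+0) = 18
r[6] = max(3+18-3, 6+18-3, 6+6-3, 18+6-3, 16+3-3, 12+0) = 21
r[7] = max(3+21-3, 6+18-3, 6+18-3, …, 12+3-3, 30+0) = 30
r[8] = max(3+30-3, 6+21-3, 6+18-3, …, 30+3-3, 28+0) = 33
r[9] = max(3+33-3, 6+30-3, 6+21-3, …, 28+3-3, 32+0) = 33
One optimal plan: pieces 4 + 4 + 1 (2 cuts) → €39 − €6 = €33.

33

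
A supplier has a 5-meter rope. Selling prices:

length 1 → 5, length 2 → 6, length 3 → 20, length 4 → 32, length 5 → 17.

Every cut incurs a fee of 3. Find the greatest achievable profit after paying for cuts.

34

Consider every possible first cut. r[k] is the best of p[i]+r[k−i] over all sellable i≤k, charging 3 whenever i<k.
r[1] = 5
r[2] = max(5+5-3, 6+0) = 7
r[3] = max(5+7-3, 6+5-3, 20+0) = 20
r[4] = max(5+20-3, 6+7-3, 20+5-3, 32+0) = 32
r[5] = max(5+32-3, 6+20-3, 20+7-3, 32+5-3, 17+0) = 34
One optimal plan: pieces 4 + 1 (1 cut) → 37 − 3 = 34.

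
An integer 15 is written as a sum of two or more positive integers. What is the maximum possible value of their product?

243

Fill f[k] for k=2..15: at each k try every first piece i and multiply by the better of (k−i) uncut or f[k−i].
Small cases: f[2]=1, f[3]=2, f[4]=4, f[5]=6, f[6]=9, f[7]=12, f[8]=18.
f[9] = 3·max(6,9) = 3·9 = 27
f[10] = 2·max(8,18) = 2·18 = 36
f[11] = 2·max(9,27) = 2·27 = 54
f[12] = 3·max(9,27) = 3·27 = 81
f[13] = 2·max(11,54) = 2·54 = 108
f[14] = 2·max(12,81) = 2·81 = 162
f[15] = 3·max(12,81) = 3·81 = 243
One optimal split: 3 + 3 + 3 + 3 + 3; product 3·3·3·3·3 = 243.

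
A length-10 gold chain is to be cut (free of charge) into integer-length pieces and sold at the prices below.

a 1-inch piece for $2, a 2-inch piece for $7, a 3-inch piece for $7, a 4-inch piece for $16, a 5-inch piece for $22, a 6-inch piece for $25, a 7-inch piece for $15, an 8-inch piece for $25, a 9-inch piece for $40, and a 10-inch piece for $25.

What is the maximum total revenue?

44

Let best[k] be the best obtainable value from length k. For each k, try every first piece i and keep the best of price[i] + best[k−i].
best[1] = 2
best[2] = 7
best[3] = 9  (first piece 1, then best[2]=7)
best[4] = 16
best[5] = 22
best[6] = 25
best[7] = 29  (first piece 2, then best[5]=22)
best[8] = 32  (first piece 2, then best[6]=25)
best[9] = 40
best[10] = 44  (first piece 5, then best[5]=22)
One optimal cutting: 5 + 5 → $22 + $22 = $44.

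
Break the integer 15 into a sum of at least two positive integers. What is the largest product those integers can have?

Fill prod[k] for k=2..15: at each k try every first piece i and multiply by the better of (k−i) uncut or prod[k−i].
Small cases: prod[2]=1, prod[3]=2, prod[4]=4, prod[5]=6, prod[6]=9, prod[7]=12.
prod[8] = 2·max(6,9) = 2·9 = 18
prod[9] = 3·max(6,9) = 3·9 = 27
prod[10] = 2·max(8,18) = 2·18 = 36
prod[11] = 2·max(9,27) = 2·27 = 54
prod[12] = 3·max(9,27) = 3·27 = 81
prod[13] = 2·max(11,54) = 2·54 = 108
prod[14] = 2·max(12,81) = 2·81 = 162
prod[15] = 3·max(12,81) = 3·81 = 243
One optimal split: 3 + 3 + 3 + 3 + 3; product 3·3·3·3·3 = 243.

243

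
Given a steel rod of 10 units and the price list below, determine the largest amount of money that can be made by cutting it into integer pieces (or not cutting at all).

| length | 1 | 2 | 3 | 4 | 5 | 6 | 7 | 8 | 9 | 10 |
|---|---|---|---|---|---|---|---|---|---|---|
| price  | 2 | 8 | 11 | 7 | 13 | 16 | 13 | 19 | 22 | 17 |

40

Build best[k] bottom-up: best[k] = max over allowed piece i of (p[i] + best[k−i]).
best[1] = 2
best[2] = 8
best[3] = 11
best[4] = 16  (first piece 2, then best[2]=8)
best[5] = 19  (first piece 2, then best[3]=11)
best[6] = 24  (first piece 2, then best[4]=16)
best[7] = 27  (first piece 2, then best[5]=19)
best[8] = 32  (first piece 2, then best[6]=24)
best[9] = 35  (first piece 2, then best[7]=27)
best[10] = 40  (first piece 2, then best[8]=32)
One optimal cutting: 2 + 2 + 2 + 2 + 2 → $8 + $8 + $8 + $8 + $8 = $40.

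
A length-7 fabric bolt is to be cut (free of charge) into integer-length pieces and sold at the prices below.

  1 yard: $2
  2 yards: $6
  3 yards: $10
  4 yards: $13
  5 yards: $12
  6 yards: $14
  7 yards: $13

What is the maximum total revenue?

23

Build R[k] bottom-up: R[k] = max over allowed piece i of (p[i] + R[k−i]).
R[1] = 2
R[2] = 6
R[3] = 10
R[4] = 13
R[5] = 16  (first piece 2, then R[3]=10)
R[6] = 20  (first piece 3, then R[3]=10)
R[7] = 23  (first piece 3, then R[4]=13)
One optimal cutting: 4 + 3 → $13 + $10 = $23.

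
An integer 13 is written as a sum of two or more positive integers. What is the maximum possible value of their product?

108

Fill g[k] for k=2..13: at each k try every first piece i and multiply by the better of (k−i) uncut or g[k−i].
g[2] = 1×max(1,0) = 1×1 = 1
g[3] = 1×max(2,1) = 1×2 = 2
g[4] = 2×max(2,1) = 2×2 = 4
g[5] = 2×max(3,2) = 2×3 = 6
g[6] = 3×max(3,2) = 3×3 = 9
g[7] = 2×max(5,6) = 2×6 = 12
g[8] = 2×max(6,9) = 2×9 = 18
g[9] = 3×max(6,9) = 3×9 = 27
g[10] = 2×max(8,18) = 2×18 = 36
g[11] = 2×max(9,27) = 2×27 = 54
g[12] = 3×max(9,27) = 3×27 = 81
g[13] = 2×max(11,54) = 2×54 = 108
One optimal split: 3 + 3 + 3 + 2 + 2; product 3×3×3×2×2 = 108.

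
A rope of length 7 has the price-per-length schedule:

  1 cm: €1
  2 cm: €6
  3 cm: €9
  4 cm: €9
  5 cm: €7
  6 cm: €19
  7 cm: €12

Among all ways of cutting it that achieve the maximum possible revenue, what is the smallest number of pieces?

Let r[k] be the best obtainable value from length k. For each k, try every first piece i and keep the best of price[i] + r[k−i].
r[1] = 1
r[2] = max(1+1, 6+0) = 6
r[3] = max(1+6, 6+1, 9+0) = 9
r[4] = max(1+9, 6+6, 9+1, 9+0) = 12
r[5] = max(1+12, 6+9, 9+6, 9+1, 7+0) = 15
r[6] = max(1+15, 6+12, 9+9, 9+6, 7+1, 19+0) = 19
r[7] = max(1+19, 6+15, 9+12, …, 19+1, 12+0) = 21
Maximum revenue is €21.
Now minimize piece count subject to staying optimal: for each k, pieces[k] = 1 + min over i with p[i]+r[k−i]=r[k] of pieces[k−i].
pieces[4] = 2
pieces[5] = 2
pieces[6] = 1
pieces[7] = 3

3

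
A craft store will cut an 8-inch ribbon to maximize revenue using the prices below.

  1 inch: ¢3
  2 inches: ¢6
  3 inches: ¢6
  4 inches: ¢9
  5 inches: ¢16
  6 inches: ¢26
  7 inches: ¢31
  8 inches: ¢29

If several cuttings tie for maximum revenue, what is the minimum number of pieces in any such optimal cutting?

Consider every possible first cut. r[k] is the best of p[i]+r[k−i] over all sellable i≤k.
r[1] = 3
r[2] = max(3+3, 6+0) = 6
r[3] = max(3+6, 6+3, 6+0) = 9
r[4] = max(3+9, 6+6, 6+3, 9+0) = 12
r[5] = max(3+12, 6+9, 6+6, 9+3, 16+0) = 16
r[6] = max(3+16, 6+12, 6+9, 9+6, 16+3, 26+0) = 26
r[7] = max(3+26, 6+16, 6+12, …, 26+3, 31+0) = 31
r[8] = max(3+31, 6+26, 6+16, …, 31+3, 29+0) = 34
Maximum revenue is ¢34.
Now minimize piece count subject to staying optimal: for each k, pieces[k] = 1 + min over i with p[i]+r[k−i]=r[k] of pieces[k−i].
pieces[5] = 1
pieces[6] = 1
pieces[7] = 1
pieces[8] = 2

2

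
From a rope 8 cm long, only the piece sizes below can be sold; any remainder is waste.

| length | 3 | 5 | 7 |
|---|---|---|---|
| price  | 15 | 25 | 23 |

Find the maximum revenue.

Let r[k] be the best obtainable value from length k. For each k, try every first piece i and keep the best of price[i] + r[k−i].
r[1] = 0
r[2] = 0
r[3] = 15
r[4] = 15
r[5] = max(15+0, 25+0) = 25
r[6] = max(15+15, 25+0) = 30
r[7] = max(15+15, 25+0, 23+0) = 30
r[8] = max(15+25, 25+15, 23+0) = 40
One optimal cutting: 5 + 3 → 40.

40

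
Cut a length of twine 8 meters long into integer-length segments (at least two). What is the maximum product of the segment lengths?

Fill prod[k] for k=2..8: at each k try every first piece i and multiply by the better of (k−i) uncut or prod[k−i].
prod[2] = 1*max(1,0) = 1*1 = 1
prod[3] = 1*max(2,1) = 1*2 = 2
prod[4] = 2*max(2,1) = 2*2 = 4
prod[5] = 2*max(3,2) = 2*3 = 6
prod[6] = 3*max(3,2) = 3*3 = 9
prod[7] = 2*max(5,6) = 2*6 = 12
prod[8] = 2*max(6,9) = 2*9 = 18
One optimal split: 3 + 3 + 2; product 3*3*2 = 18.

18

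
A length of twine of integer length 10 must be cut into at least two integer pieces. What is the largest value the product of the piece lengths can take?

Fill g[k] for k=2..10: at each k try every first piece i and multiply by the better of (k−i) uncut or g[k−i].
g[2] = 1·max(1,0) = 1·1 = 1
g[3] = 1·max(2,1) = 1·2 = 2
g[4] = 2·max(2,1) = 2·2 = 4
g[5] = 2·max(3,2) = 2·3 = 6
g[6] = 3·max(3,2) = 3·3 = 9
g[7] = 2·max(5,6) = 2·6 = 12
g[8] = 2·max(6,9) = 2·9 = 18
g[9] = 3·max(6,9) = 3·9 = 27
g[10] = 2·max(8,18) = 2·18 = 36
One optimal split: 3 + 3 + 2 + 2; product 3·3·2·2 = 36.

36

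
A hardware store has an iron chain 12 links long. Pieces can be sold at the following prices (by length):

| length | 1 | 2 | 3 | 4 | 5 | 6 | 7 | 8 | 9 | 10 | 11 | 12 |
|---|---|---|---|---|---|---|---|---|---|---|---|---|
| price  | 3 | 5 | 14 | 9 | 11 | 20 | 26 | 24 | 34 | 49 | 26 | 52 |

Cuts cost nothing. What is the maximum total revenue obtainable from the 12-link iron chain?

Build best[k] bottom-up: best[k] = max over allowed piece i of (p[i] + best[k−i]).
best[1] = 3
best[2] = max(3+3, 5+0) = 6
best[3] = max(3+6, 5+3, 14+0) = 14
best[4] = max(3+14, 5+6, 14+3, 9+0) = 17
best[5] = max(3+17, 5+14, 14+6, 9+3, 11+0) = 20
best[6] = max(3+20, 5+17, 14+14, 9+6, 11+3, 20+0) = 28
best[7] = max(3+28, 5+20, 14+17, …, 20+3, 26+0) = 31
best[8] = max(3+31, 5+28, 14+20, …, 26+3, 24+0) = 34
best[9] = max(3+34, 5+31, 14+28, …, 24+3, 34+0) = 42
best[10] = max(3+42, 5+34, 14+31, …, 34+3, 49+0) = 49
best[11] = max(3+49, 5+42, 14+34, …, 49+3, 26+0) = 52
best[12] = max(3+52, 5+49, 14+42, …, 26+3, 52+0) = 56
One optimal cutting: 3 + 3 + 3 + 3 → $14 + $14 + $14 + $14 = $56.

56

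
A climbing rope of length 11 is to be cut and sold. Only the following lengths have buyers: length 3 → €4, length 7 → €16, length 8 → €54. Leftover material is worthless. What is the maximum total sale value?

58

Consider every possible first cut. r[k] is the best of p[i]+r[k−i] over all sellable i≤k.
r[1] = 0
r[2] = 0
r[3] = 4
r[4] = 4
r[5] = 4
r[6] = 8  (first piece 3, then r[3]=4)
r[7] = 16
r[8] = 54
r[9] = 54
r[10] = 54
r[11] = 58  (first piece 3, then r[8]=54)
One optimal cutting: 8 + 3 → €58.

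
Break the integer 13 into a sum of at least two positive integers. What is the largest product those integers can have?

Define prod[k] = max over 1≤i<k of i · max(k−i, prod[k−i]); the inner max lets the remainder stay uncut if that's better.
Small cases: prod[2]=1, prod[3]=2, prod[4]=4, prod[5]=6, prod[6]=9, prod[7]=12, prod[8]=18.
prod[9] = max(1×18, 2×12, 3×9, …, 7×2, 8×1) = 27
prod[10] = max(1×27, 2×18, 3×12, …, 8×2, 9×1) = 36
prod[11] = max(1×36, 2×27, 3×18, …, 9×2, 10×1) = 54
prod[12] = max(1×54, 2×36, 3×27, …, 10×2, 11×1) = 81
prod[13] = max(1×81, 2×54, 3×36, …, 11×2, 12×1) = 108
One optimal split: 3 + 3 + 3 + 2 + 2; product 3×3×3×2×2 = 108.

108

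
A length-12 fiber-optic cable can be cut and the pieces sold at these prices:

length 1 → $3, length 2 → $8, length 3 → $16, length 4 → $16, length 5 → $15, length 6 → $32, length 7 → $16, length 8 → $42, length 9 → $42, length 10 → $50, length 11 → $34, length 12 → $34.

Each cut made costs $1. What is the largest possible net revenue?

63

Let net[k] be the best obtainable value from length k. For each k, try every first piece i and keep the best of price[i] + net[k−i] minus the 1 cut fee when i<k.
net[1] = 3
net[2] = max(3+3-1, 8+0) = 8
net[3] = max(3+8-1, 8+3-1, 16+0) = 16
net[4] = max(3+16-1, 8+8-1, 16+3-1, 16+0) = 18
net[5] = max(3+18-1, 8+16-1, 16+8-1, 16+3-1, 15+0) = 23
net[6] = max(3+23-1, 8+18-1, 16+16-1, 16+8-1, 15+3-1, 32+0) = 32
net[7] = max(3+32-1, 8+23-1, 16+18-1, …, 32+3-1, 16+0) = 34
net[8] = max(3+34-1, 8+32-1, 16+23-1, …, 16+3-1, 42+0) = 42
net[9] = max(3+42-1, 8+34-1, 16+32-1, …, 42+3-1, 42+0) = 47
net[10] = max(3+47-1, 8+42-1, 16+34-1, …, 42+3-1, 50+0) = 50
net[11] = max(3+50-1, 8+47-1, 16+42-1, …, 50+3-1, 34+0) = 57
net[12] = max(3+57-1, 8+50-1, 16+47-1, …, 34+3-1, 34+0) = 63
One optimal plan: pieces 6 + 6 (1 cut) → $64 − $1 = $63.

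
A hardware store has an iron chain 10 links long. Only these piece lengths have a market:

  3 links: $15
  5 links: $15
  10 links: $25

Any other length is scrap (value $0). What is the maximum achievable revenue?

45

Build f[k] bottom-up: f[k] = max over allowed piece i of (p[i] + f[k−i]).
f[1] = 0
f[2] = 0
f[3] = 15
f[4] = 15
f[5] = 15
f[6] = 30  (first piece 3, then f[3]=15)
f[7] = 30
f[8] = 30
f[9] = 45  (first piece 3, then f[6]=30)
f[10] = 45
One optimal cutting: pieces 3 + 3 + 3 with 1 link of scrap → $45.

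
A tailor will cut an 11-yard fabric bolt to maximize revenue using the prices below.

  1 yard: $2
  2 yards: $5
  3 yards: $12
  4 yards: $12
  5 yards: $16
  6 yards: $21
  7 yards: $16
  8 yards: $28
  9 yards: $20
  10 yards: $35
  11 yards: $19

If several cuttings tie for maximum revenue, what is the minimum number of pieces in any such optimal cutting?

Let r[k] be the best obtainable value from length k. For each k, try every first piece i and keep the best of price[i] + r[k−i].
r[1] = 2
r[2] = 5
r[3] = 12
r[4] = 14  (first piece 1, then r[3]=12)
r[5] = 17  (first piece 2, then r[3]=12)
r[6] = 24  (first piece 3, then r[3]=12)
r[7] = 26  (first piece 1, then r[6]=24)
r[8] = 29  (first piece 2, then r[6]=24)
r[9] = 36  (first piece 3, then r[6]=24)
r[10] = 38  (first piece 1, then r[9]=36)
r[11] = 41  (first piece 2, then r[9]=36)
Maximum revenue is $41.
Now minimize piece count subject to staying optimal: for each k, pieces[k] = 1 + min over i with p[i]+r[k−i]=r[k] of pieces[k−i].
pieces[8] = 3
pieces[9] = 3
pieces[10] = 4
pieces[11] = 4

4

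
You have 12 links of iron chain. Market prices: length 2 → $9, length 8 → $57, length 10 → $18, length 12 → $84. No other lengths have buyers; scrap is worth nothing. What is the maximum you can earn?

84

Consider every possible first cut. r[k] is the best of p[i]+r[k−i] over all sellable i≤k.
r[1] = 0
r[2] = 9
r[3] = 9
r[4] = 18  (first piece 2, then r[2]=9)
r[5] = 18
r[6] = 27  (first piece 2, then r[4]=18)
r[7] = 27
r[8] = max(9+27, 57+0) = 57
r[9] = max(9+27, 57+0) = 57
r[10] = max(9+57, 57+9, 18+0) = 66
r[11] = max(9+57, 57+9, 18+0) = 66
r[12] = max(9+66, 57+18, 18+9, 84+0) = 84
One optimal cutting: 12 → $84.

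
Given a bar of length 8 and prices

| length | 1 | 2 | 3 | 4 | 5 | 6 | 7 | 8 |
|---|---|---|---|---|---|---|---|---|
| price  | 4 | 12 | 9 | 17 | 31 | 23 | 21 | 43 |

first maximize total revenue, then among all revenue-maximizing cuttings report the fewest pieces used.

Build r[k] bottom-up: r[k] = max over allowed piece i of (p[i] + r[k−i]).
r[1] = 4
r[2] = max(4+4, 12+0) = 12
r[3] = max(4+12, 12+4, 9+0) = 16
r[4] = max(4+16, 12+12, 9+4, 17+0) = 24
r[5] = max(4+24, 12+16, 9+12, 17+4, 31+0) = 31
r[6] = max(4+31, 12+24, 9+16, 17+12, 31+4, 23+0) = 36
r[7] = max(4+36, 12+31, 9+24, …, 23+4, 21+0) = 43
r[8] = max(4+43, 12+36, 9+31, …, 21+4, 43+0) = 48
Maximum revenue is 48.
Now minimize piece count subject to staying optimal: for each k, pieces[k] = 1 + min over i with p[i]+r[k−i]=r[k] of pieces[k−i].
pieces[5] = 1
pieces[6] = 3
pieces[7] = 2
pieces[8] = 4

4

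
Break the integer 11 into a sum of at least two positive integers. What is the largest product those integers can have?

54

Let m[k] be the best product for length k (with at least one cut). For each first piece i, the rest contributes max(k−i, m[k−i]).
m[2] = 1×max(1,0) = 1×1 = 1
m[3] = max(1×2, 2×1) = 2
m[4] = max(1×3, 2×2, 3×1) = 4
m[5] = max(1×4, 2×3, 3×2, 4×1) = 6
m[6] = max(1×6, 2×4, 3×3, 4×2, 5×1) = 9
m[7] = max(1×9, 2×6, 3×4, 4×3, 5×2, 6×1) = 12
m[8] = max(1×12, 2×9, 3×6, …, 6×2, 7×1) = 18
m[9] = max(1×18, 2×12, 3×9, …, 7×2, 8×1) = 27
m[10] = max(1×27, 2×18, 3×12, …, 8×2, 9×1) = 36
m[11] = max(1×36, 2×27, 3×18, …, 9×2, 10×1) = 54
One optimal split: 3 + 3 + 3 + 2; product 3×3×3×2 = 54.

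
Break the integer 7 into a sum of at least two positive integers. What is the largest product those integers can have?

Define P[k] = max over 1≤i<k of i · max(k−i, P[k−i]); the inner max lets the remainder stay uncut if that's better.
P[2] = 1*max(1,0) = 1*1 = 1
P[3] = 1*max(2,1) = 1*2 = 2
P[4] = 2*max(2,1) = 2*2 = 4
P[5] = 2*max(3,2) = 2*3 = 6
P[6] = 3*max(3,2) = 3*3 = 9
P[7] = 2*max(5,6) = 2*6 = 12
One optimal split: 3 + 2 + 2; product 3*2*2 = 12.

12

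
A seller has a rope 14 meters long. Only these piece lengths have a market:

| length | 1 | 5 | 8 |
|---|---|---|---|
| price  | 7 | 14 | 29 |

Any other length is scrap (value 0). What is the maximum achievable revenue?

98

Consider every possible first cut. f[k] is the best of p[i]+f[k−i] over all sellable i≤k.
f[1] = 7
f[2] = 14  (first piece 1, then f[1]=7)
f[3] = 21  (first piece 1, then f[2]=14)
f[4] = 28  (first piece 1, then f[3]=21)
f[5] = 35  (first piece 1, then f[4]=28)
f[6] = 42  (first piece 1, then f[5]=35)
f[7] = 49  (first piece 1, then f[6]=42)
f[8] = 56  (first piece 1, then f[7]=49)
f[9] = 63  (first piece 1, then f[8]=56)
f[10] = 70  (first piece 1, then f[9]=63)
f[11] = 77  (first piece 1, then f[10]=70)
f[12] = 84  (first piece 1, then f[11]=77)
f[13] = 91  (first piece 1, then f[12]=84)
f[14] = 98  (first piece 1, then f[13]=91)
One optimal cutting: 1 + 1 + 1 + 1 + 1 + 1 + 1 + 1 + 1 + 1 + 1 + 1 + 1 + 1 → 98.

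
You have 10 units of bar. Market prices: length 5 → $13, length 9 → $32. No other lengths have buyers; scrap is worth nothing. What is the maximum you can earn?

32

Consider every possible first cut. f[k] is the best of p[i]+f[k−i] over all sellable i≤k.
f[1] = 0
f[2] = 0
f[3] = 0
f[4] = 0
f[5] = 13
f[6] = 13
f[7] = 13
f[8] = 13
f[9] = 32
f[10] = 32
One optimal cutting: pieces 9 with 1 unit of scrap → $32.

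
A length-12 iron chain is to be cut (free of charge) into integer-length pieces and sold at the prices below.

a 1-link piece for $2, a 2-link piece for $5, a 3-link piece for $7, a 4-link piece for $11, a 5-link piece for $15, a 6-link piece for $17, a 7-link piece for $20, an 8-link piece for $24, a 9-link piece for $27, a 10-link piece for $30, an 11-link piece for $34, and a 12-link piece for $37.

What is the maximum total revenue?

Let R[k] be the best obtainable value from length k. For each k, try every first piece i and keep the best of price[i] + R[k−i].
R[1] = 2
R[2] = 5
R[3] = 7  (first piece 1, then R[2]=5)
R[4] = 11
R[5] = 15
R[6] = 17  (first piece 1, then R[5]=15)
R[7] = 20  (first piece 2, then R[5]=15)
R[8] = 24
R[9] = 27
R[10] = 30  (first piece 5, then R[5]=15)
R[11] = 34
R[12] = 37
Best is to sell the whole 12-link piece uncut for $37.

37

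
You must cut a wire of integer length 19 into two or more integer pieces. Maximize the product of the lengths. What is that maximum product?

Let m[k] be the best product for length k (with at least one cut). For each first piece i, the rest contributes max(k−i, m[k−i]).
m[2] = 1·max(1,0) = 1·1 = 1
m[3] = max(1·2, 2·1) = 2
m[4] = max(1·3, 2·2, 3·1) = 4
m[5] = max(1·4, 2·3, 3·2, 4·1) = 6
m[6] = max(1·6, 2·4, 3·3, 4·2, 5·1) = 9
m[7] = max(1·9, 2·6, 3·4, 4·3, 5·2, 6·1) = 12
m[8] = max(1·12, 2·9, 3·6, …, 6·2, 7·1) = 18
m[9] = max(1·18, 2·12, 3·9, …, 7·2, 8·1) = 27
m[10] = max(1·27, 2·18, 3·12, …, 8·2, 9·1) = 36
m[11] = max(1·36, 2·27, 3·18, …, 9·2, 10·1) = 54
m[12] = max(1·54, 2·36, 3·27, …, 10·2, 11·1) = 81
m[13] = max(1·81, 2·54, 3·36, …, 11·2, 12·1) = 108
m[14] = max(1·108, 2·81, 3·54, …, 12·2, 13·1) = 162
m[15] = max(1·162, 2·108, 3·81, …, 13·2, 14·1) = 243
m[16] = max(1·243, 2·162, 3·108, …, 14·2, 15·1) = 324
m[17] = max(1·324, 2·243, 3·162, …, 15·2, 16·1) = 486
m[18] = max(1·486, 2·324, 3·243, …, 16·2, 17·1) = 729
m[19] = max(1·729, 2·486, 3·324, …, 17·2, 18·1) = 972
One optimal split: 3 + 3 + 3 + 3 + 3 + 2 + 2; product 3·3·3·3·3·2·2 = 972.

972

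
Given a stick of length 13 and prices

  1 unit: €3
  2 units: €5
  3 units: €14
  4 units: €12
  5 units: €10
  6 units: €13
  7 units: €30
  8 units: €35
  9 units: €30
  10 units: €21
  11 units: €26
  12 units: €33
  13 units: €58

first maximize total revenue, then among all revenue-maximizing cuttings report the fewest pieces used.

5

Build r[k] bottom-up: r[k] = max over allowed piece i of (p[i] + r[k−i]).
r[1] = 3
r[2] = max(3+3, 5+0) = 6
r[3] = max(3+6, 5+3, 14+0) = 14
r[4] = max(3+14, 5+6, 14+3, 12+0) = 17
r[5] = max(3+17, 5+14, 14+6, 12+3, 10+0) = 20
r[6] = max(3+20, 5+17, 14+14, 12+6, 10+3, 13+0) = 28
r[7] = max(3+28, 5+20, 14+17, …, 13+3, 30+0) = 31
r[8] = max(3+31, 5+28, 14+20, …, 30+3, 35+0) = 35
r[9] = max(3+35, 5+31, 14+28, …, 35+3, 30+0) = 42
r[10] = max(3+42, 5+35, 14+31, …, 30+3, 21+0) = 45
r[11] = max(3+45, 5+42, 14+35, …, 21+3, 26+0) = 49
r[12] = max(3+49, 5+45, 14+42, …, 26+3, 33+0) = 56
r[13] = max(3+56, 5+49, 14+45, …, 33+3, 58+0) = 59
Maximum revenue is €59.
Now minimize piece count subject to staying optimal: for each k, pieces[k] = 1 + min over i with p[i]+r[k−i]=r[k] of pieces[k−i].
pieces[10] = 4
pieces[11] = 2
pieces[12] = 4
pieces[13] = 5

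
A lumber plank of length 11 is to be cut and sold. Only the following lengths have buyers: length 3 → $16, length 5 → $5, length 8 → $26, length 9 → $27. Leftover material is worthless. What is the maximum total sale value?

48

Let best[k] be the best obtainable value from length k. For each k, try every first piece i and keep the best of price[i] + best[k−i].
best[1] = 0
best[2] = 0
best[3] = 16
best[4] = 16
best[5] = 16
best[6] = 32  (first piece 3, then best[3]=16)
best[7] = 32
best[8] = 32
best[9] = 48  (first piece 3, then best[6]=32)
best[10] = 48
best[11] = 48
One optimal cutting: pieces 3 + 3 + 3 with 2 feet of scrap → $48.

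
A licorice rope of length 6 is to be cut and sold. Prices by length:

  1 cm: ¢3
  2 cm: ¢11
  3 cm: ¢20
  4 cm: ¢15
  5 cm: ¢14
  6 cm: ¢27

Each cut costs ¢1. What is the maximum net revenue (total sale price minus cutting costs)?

Build v[k] bottom-up: v[k] = max over allowed piece i of (p[i] + v[k−i]) − 1 per cut.
v[1] = 3
v[2] = max(3+3-1, 11+0) = 11
v[3] = max(3+11-1, 11+3-1, 20+0) = 20
v[4] = max(3+20-1, 11+11-1, 20+3-1, 15+0) = 22
v[5] = max(3+22-1, 11+20-1, 20+11-1, 15+3-1, 14+0) = 30
v[6] = max(3+30-1, 11+22-1, 20+20-1, 15+11-1, 14+3-1, 27+0) = 39
One optimal plan: pieces 3 + 3 (1 cut) → ¢40 − ¢1 = ¢39.

39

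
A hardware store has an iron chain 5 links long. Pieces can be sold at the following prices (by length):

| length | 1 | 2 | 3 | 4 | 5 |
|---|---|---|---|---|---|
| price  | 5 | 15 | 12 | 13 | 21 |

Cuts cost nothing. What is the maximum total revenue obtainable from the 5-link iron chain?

Build best[k] bottom-up: best[k] = max over allowed piece i of (p[i] + best[k−i]).
best[1] = 5
best[2] = max(5+5, 15+0) = 15
best[3] = max(5+15, 15+5, 12+0) = 20
best[4] = max(5+20, 15+15, 12+5, 13+0) = 30
best[5] = max(5+30, 15+20, 12+15, 13+5, 21+0) = 35
One optimal cutting: 2 + 2 + 1 → $15 + $15 + $5 = $35.

35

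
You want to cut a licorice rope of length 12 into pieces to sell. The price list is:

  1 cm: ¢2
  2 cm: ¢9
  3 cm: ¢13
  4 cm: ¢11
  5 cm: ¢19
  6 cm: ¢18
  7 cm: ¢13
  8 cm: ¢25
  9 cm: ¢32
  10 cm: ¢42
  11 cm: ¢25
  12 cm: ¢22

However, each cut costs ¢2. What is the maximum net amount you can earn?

49

Let r[k] be the best obtainable value from length k. For each k, try every first piece i and keep the best of price[i] + r[k−i] minus the 2 cut fee when i<k.
r[1] = 2
r[2] = max(2+2-2, 9+0) = 9
r[3] = max(2+9-2, 9+2-2, 13+0) = 13
r[4] = max(2+13-2, 9+9-2, 13+2-2, 11+0) = 16
r[5] = max(2+16-2, 9+13-2, 13+9-2, 11+2-2, 19+0) = 20
r[6] = max(2+20-2, 9+16-2, 13+13-2, 11+9-2, 19+2-2, 18+0) = 24
r[7] = max(2+24-2, 9+20-2, 13+16-2, …, 18+2-2, 13+0) = 27
r[8] = max(2+27-2, 9+24-2, 13+20-2, …, 13+2-2, 25+0) = 31
r[9] = max(2+31-2, 9+27-2, 13+24-2, …, 25+2-2, 32+0) = 35
r[10] = max(2+35-2, 9+31-2, 13+27-2, …, 32+2-2, 42+0) = 42
r[11] = max(2+42-2, 9+35-2, 13+31-2, …, 42+2-2, 25+0) = 42
r[12] = max(2+42-2, 9+42-2, 13+35-2, …, 25+2-2, 22+0) = 49
One optimal plan: pieces 10 + 2 (1 cut) → ¢51 − ¢2 = ¢49.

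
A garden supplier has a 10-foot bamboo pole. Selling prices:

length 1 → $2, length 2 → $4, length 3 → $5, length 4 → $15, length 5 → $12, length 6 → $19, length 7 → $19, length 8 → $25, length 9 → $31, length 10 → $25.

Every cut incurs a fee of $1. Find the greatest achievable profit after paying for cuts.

33

Let v[k] be the best obtainable value from length k. For each k, try every first piece i and keep the best of price[i] + v[k−i] minus the 1 cut fee when i<k.
v[1] = 2
v[2] = max(2+2-1, 4+0) = 4
v[3] = max(2+4-1, 4+2-1, 5+0) = 5
v[4] = max(2+5-1, 4+4-1, 5+2-1, 15+0) = 15
v[5] = max(2+15-1, 4+5-1, 5+4-1, 15+2-1, 12+0) = 16
v[6] = max(2+16-1, 4+15-1, 5+5-1, 15+4-1, 12+2-1, 19+0) = 19
v[7] = max(2+19-1, 4+16-1, 5+15-1, …, 19+2-1, 19+0) = 20
v[8] = max(2+20-1, 4+19-1, 5+16-1, …, 19+2-1, 25+0) = 29
v[9] = max(2+29-1, 4+20-1, 5+19-1, …, 25+2-1, 31+0) = 31
v[10] = max(2+31-1, 4+29-1, 5+20-1, …, 31+2-1, 25+0) = 33
One optimal plan: pieces 6 + 4 (1 cut) → $34 − $1 = $33.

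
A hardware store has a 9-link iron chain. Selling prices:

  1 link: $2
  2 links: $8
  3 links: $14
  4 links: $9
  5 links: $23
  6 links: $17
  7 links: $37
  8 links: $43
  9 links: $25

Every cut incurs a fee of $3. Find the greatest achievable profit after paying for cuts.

42

Build v[k] bottom-up: v[k] = max over allowed piece i of (p[i] + v[k−i]) − 3 per cut.
v[1] = 2
v[2] = 8
v[3] = 14
v[4] = 13  (first piece 1, then v[3]=14)
v[5] = 23
v[6] = 25  (first piece 3, then v[3]=14)
v[7] = 37
v[8] = 43
v[9] = 42  (first piece 1, then v[8]=43)
One optimal plan: pieces 8 + 1 (1 cut) → $45 − $3 = $42.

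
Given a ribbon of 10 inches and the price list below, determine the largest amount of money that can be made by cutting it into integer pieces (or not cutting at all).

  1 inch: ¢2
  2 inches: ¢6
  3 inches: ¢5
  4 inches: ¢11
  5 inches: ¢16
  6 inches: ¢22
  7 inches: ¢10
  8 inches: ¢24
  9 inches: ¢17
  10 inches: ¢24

34

Build v[k] bottom-up: v[k] = max over allowed piece i of (p[i] + v[k−i]).
v[1] = 2
v[2] = 6
v[3] = 8  (first piece 1, then v[2]=6)
v[4] = 12  (first piece 2, then v[2]=6)
v[5] = 16
v[6] = 22
v[7] = 24  (first piece 1, then v[6]=22)
v[8] = 28  (first piece 2, then v[6]=22)
v[9] = 30  (first piece 1, then v[8]=28)
v[10] = 34  (first piece 2, then v[8]=28)
One optimal cutting: 6 + 2 + 2 → ¢22 + ¢6 + ¢6 = ¢34.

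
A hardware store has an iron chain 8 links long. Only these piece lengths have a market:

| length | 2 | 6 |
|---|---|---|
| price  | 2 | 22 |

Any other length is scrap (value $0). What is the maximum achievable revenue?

Consider every possible first cut. r[k] is the best of p[i]+r[k−i] over all sellable i≤k.
r[1] = 0
r[2] = 2
r[3] = 2
r[4] = 4  (first piece 2, then r[2]=2)
r[5] = 4
r[6] = max(2+4, 22+0) = 22
r[7] = max(2+4, 22+0) = 22
r[8] = max(2+22, 22+2) = 24
One optimal cutting: 6 + 2 → $24.

24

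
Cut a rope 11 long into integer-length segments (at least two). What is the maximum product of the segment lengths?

Fill f[k] for k=2..11: at each k try every first piece i and multiply by the better of (k−i) uncut or f[k−i].
f[2] = 1×max(1,0) = 1×1 = 1
f[3] = 1×max(2,1) = 1×2 = 2
f[4] = 2×max(2,1) = 2×2 = 4
f[5] = 2×max(3,2) = 2×3 = 6
f[6] = 3×max(3,2) = 3×3 = 9
f[7] = 2×max(5,6) = 2×6 = 12
f[8] = 2×max(6,9) = 2×9 = 18
f[9] = 3×max(6,9) = 3×9 = 27
f[10] = 2×max(8,18) = 2×18 = 36
f[11] = 2×max(9,27) = 2×27 = 54
One optimal split: 3 + 3 + 3 + 2; product 3×3×3×2 = 54.

54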